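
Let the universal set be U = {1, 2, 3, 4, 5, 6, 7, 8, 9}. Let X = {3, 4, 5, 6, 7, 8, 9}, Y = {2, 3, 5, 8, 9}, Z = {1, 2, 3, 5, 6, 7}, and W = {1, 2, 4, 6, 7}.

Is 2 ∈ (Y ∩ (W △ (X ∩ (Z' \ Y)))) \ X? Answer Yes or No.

2 ∈ Z, so 2 ∉ Z'
2 ∉ Z' and 2 ∈ Y, so 2 ∉ Z' \ Y
2 ∉ X and 2 ∉ (Z' \ Y), so 2 ∉ X ∩ (Z' \ Y)
2 ∈ W and 2 ∉ (X ∩ (Z' \ Y)), so 2 ∈ W △ (X ∩ (Z' \ Y))
2 ∈ Y and 2 ∈ (W △ (X ∩ (Z' \ Y))), so 2 ∈ Y ∩ (W △ (X ∩ (Z' \ Y)))
2 ∈ (Y ∩ (W △ (X ∩ (Z' \ Y)))) and 2 ∉ X, so 2 ∈ (Y ∩ (W △ (X ∩ (Z' \ Y)))) \ X

Yes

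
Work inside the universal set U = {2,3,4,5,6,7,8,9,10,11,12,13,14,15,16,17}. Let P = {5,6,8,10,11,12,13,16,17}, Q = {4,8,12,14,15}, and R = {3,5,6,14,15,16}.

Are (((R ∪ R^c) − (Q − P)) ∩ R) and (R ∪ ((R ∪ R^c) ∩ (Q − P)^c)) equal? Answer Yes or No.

R^c = {2,4,7,8,9,10,11,12,13,17}
R ∪ R^c = {2,3,4,5,6,7,8,9,10,11,12,13,14,15,16,17}
Q − P = {4,14,15}
(R ∪ R^c) − (Q − P) = {2,3,5,6,7,8,9,10,11,12,13,16,17}
((R ∪ R^c) − (Q − P)) ∩ R = {3,5,6,16}
(Q − P)^c = {2,3,5,6,7,8,9,10,11,12,13,16,17}
(R ∪ R^c) ∩ (Q − P)^c = {2,3,5,6,7,8,9,10,11,12,13,16,17}
R ∪ ((R ∪ R^c) ∩ (Q − P)^c) = {2,3,5,6,7,8,9,10,11,12,13,14,15,16,17}
2 ∈ R ∪ ((R ∪ R^c) ∩ (Q − P)^c) but 2 ∉ ((R ∪ R^c) − (Q − P)) ∩ R, so they differ.

No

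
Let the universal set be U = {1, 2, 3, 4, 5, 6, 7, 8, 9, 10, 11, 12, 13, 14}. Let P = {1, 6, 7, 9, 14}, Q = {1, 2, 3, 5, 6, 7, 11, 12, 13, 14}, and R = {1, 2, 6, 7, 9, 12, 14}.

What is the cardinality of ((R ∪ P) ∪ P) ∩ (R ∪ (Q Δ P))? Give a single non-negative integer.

7

R ∪ P = {1, 2, 6, 7, 9, 12, 14}
(R ∪ P) ∪ P = {1, 2, 6, 7, 9, 12, 14}
Q Δ P = {2, 3, 5, 9, 11, 12, 13}
R ∪ (Q Δ P) = {1, 2, 3, 5, 6, 7, 9, 11, 12, 13, 14}
((R ∪ P) ∪ P) ∩ (R ∪ (Q Δ P)) = {1, 2, 6, 7, 9, 12, 14}
|((R ∪ P) ∪ P) ∩ (R ∪ (Q Δ P))| = 7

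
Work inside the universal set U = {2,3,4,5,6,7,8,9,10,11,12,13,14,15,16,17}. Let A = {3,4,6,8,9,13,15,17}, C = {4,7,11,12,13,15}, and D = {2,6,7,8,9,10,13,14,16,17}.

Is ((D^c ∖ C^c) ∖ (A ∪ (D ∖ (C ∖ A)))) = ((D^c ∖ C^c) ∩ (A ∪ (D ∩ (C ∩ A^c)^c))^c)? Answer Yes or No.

D^c = {3,4,5,11,12,15}
C^c = {2,3,5,6,8,9,10,14,16,17}
D^c ∖ C^c = {4,11,12,15}
C ∖ A = {7,11,12}
D ∖ (C ∖ A) = {2,6,8,9,10,13,14,16,17}
A ∪ (D ∖ (C ∖ A)) = {2,3,4,6,8,9,10,13,14,15,16,17}
(D^c ∖ C^c) ∖ (A ∪ (D ∖ (C ∖ A))) = {11,12}
A^c = {2,5,7,10,11,12,14,16}
C ∩ A^c = {7,11,12}
(C ∩ A^c)^c = {2,3,4,5,6,8,9,10,13,14,15,16,17}
D ∩ (C ∩ A^c)^c = {2,6,8,9,10,13,14,16,17}
A ∪ (D ∩ (C ∩ A^c)^c) = {2,3,4,6,8,9,10,13,14,15,16,17}
(A ∪ (D ∩ (C ∩ A^c)^c))^c = {5,7,11,12}
(D^c ∖ C^c) ∩ (A ∪ (D ∩ (C ∩ A^c)^c))^c = {11,12}
Both equal {11,12}, so (D^c ∖ C^c) ∖ (A ∪ (D ∖ (C ∖ A))) = (D^c ∖ C^c) ∩ (A ∪ (D ∩ (C ∩ A^c)^c))^c.

Yes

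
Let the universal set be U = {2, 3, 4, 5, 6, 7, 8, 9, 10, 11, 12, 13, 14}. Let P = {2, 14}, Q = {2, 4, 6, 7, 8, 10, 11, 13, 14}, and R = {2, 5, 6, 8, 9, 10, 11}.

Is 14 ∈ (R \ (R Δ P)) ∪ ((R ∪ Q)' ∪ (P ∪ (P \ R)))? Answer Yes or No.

Yes

14 ∉ R and 14 ∈ P, so 14 ∈ R Δ P
14 ∉ R and 14 ∈ (R Δ P), so 14 ∉ R \ (R Δ P)
14 ∉ R and 14 ∈ Q, so 14 ∈ R ∪ Q
14 ∉ (R ∪ Q)' since 14 ∈ (R ∪ Q)
14 ∈ P and 14 ∉ R, so 14 ∈ P \ R
14 ∈ P and 14 ∈ (P \ R), so 14 ∈ P ∪ (P \ R)
14 ∉ (R ∪ Q)' and 14 ∈ (P ∪ (P \ R)), so 14 ∈ (R ∪ Q)' ∪ (P ∪ (P \ R))
14 ∉ (R \ (R Δ P)) and 14 ∈ ((R ∪ Q)' ∪ (P ∪ (P \ R))), so 14 ∈ (R \ (R Δ P)) ∪ ((R ∪ Q)' ∪ (P ∪ (P \ R)))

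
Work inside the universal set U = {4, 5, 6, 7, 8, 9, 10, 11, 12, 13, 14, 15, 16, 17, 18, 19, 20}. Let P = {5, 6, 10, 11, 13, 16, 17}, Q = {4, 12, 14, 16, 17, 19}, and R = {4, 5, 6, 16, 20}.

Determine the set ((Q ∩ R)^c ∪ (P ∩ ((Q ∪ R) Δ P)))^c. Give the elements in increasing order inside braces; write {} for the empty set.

Q ∩ R = {4, 16}
(Q ∩ R)^c = {5, 6, 7, 8, 9, 10, 11, 12, 13, 14, 15, 17, 18, 19, 20}
Q ∪ R = {4, 5, 6, 12, 14, 16, 17, 19, 20}
(Q ∪ R) Δ P = {4, 10, 11, 12, 13, 14, 19, 20}
P ∩ ((Q ∪ R) Δ P) = {10, 11, 13}
(Q ∩ R)^c ∪ (P ∩ ((Q ∪ R) Δ P)) = {5, 6, 7, 8, 9, 10, 11, 12, 13, 14, 15, 17, 18, 19, 20}
((Q ∩ R)^c ∪ (P ∩ ((Q ∪ R) Δ P)))^c = {4, 16}

{4, 16}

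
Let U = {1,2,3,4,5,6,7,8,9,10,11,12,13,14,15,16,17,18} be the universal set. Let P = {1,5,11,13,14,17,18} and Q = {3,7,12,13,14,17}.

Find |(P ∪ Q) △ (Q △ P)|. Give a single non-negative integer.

P ∪ Q = {1,3,5,7,11,12,13,14,17,18}
Q △ P = {1,3,5,7,11,12,18}
(P ∪ Q) △ (Q △ P) = {13,14,17}
|(P ∪ Q) △ (Q △ P)| = 3

3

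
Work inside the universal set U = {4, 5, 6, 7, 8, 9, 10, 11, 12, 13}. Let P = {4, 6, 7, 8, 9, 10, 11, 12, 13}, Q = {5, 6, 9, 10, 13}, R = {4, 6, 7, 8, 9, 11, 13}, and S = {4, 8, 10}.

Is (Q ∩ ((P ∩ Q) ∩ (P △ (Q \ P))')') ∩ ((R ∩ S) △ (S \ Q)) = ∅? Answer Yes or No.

P ∩ Q = {6, 9, 10, 13}
Q \ P = {5}
P △ (Q \ P) = {4, 5, 6, 7, 8, 9, 10, 11, 12, 13}
(P △ (Q \ P))' = {}
(P ∩ Q) ∩ (P △ (Q \ P))' = {}
((P ∩ Q) ∩ (P △ (Q \ P))')' = {4, 5, 6, 7, 8, 9, 10, 11, 12, 13}
Q ∩ ((P ∩ Q) ∩ (P △ (Q \ P))')' = {5, 6, 9, 10, 13}
R ∩ S = {4, 8}
S \ Q = {4, 8}
(R ∩ S) △ (S \ Q) = {}
{5, 6, 9, 10, 13} and {} share no elements.

Yes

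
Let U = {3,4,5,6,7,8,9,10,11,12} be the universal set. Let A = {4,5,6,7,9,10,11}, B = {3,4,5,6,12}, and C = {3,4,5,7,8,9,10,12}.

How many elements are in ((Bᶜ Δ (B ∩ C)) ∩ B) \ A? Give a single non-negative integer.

Bᶜ = {7,8,9,10,11}
B ∩ C = {3,4,5,12}
Bᶜ Δ (B ∩ C) = {3,4,5,7,8,9,10,11,12}
(Bᶜ Δ (B ∩ C)) ∩ B = {3,4,5,12}
((Bᶜ Δ (B ∩ C)) ∩ B) \ A = {3,12}
|((Bᶜ Δ (B ∩ C)) ∩ B) \ A| = 2

2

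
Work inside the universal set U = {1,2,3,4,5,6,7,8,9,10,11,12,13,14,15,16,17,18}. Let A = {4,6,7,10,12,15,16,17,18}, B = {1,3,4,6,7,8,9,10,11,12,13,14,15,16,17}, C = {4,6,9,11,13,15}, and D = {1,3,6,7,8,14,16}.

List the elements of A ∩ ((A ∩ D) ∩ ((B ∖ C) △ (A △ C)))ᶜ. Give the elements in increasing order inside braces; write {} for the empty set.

{4,6,7,10,12,15,16,17,18}

A ∩ D = {6,7,16}
B ∖ C = {1,3,7,8,10,12,14,16,17}
A △ C = {7,9,10,11,12,13,16,17,18}
(B ∖ C) △ (A △ C) = {1,3,8,9,11,13,14,18}
(A ∩ D) ∩ ((B ∖ C) △ (A △ C)) = {}
((A ∩ D) ∩ ((B ∖ C) △ (A △ C)))ᶜ = {1,2,3,4,5,6,7,8,9,10,11,12,13,14,15,16,17,18}
A ∩ ((A ∩ D) ∩ ((B ∖ C) △ (A △ C)))ᶜ = {4,6,7,10,12,15,16,17,18}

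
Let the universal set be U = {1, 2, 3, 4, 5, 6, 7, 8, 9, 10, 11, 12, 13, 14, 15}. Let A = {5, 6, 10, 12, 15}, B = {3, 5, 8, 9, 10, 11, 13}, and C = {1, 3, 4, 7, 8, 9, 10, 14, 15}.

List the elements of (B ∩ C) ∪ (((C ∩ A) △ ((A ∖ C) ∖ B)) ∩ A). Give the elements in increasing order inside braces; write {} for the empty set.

B ∩ C = {3, 8, 9, 10}
C ∩ A = {10, 15}
A ∖ C = {5, 6, 12}
(A ∖ C) ∖ B = {6, 12}
(C ∩ A) △ ((A ∖ C) ∖ B) = {6, 10, 12, 15}
((C ∩ A) △ ((A ∖ C) ∖ B)) ∩ A = {6, 10, 12, 15}
(B ∩ C) ∪ (((C ∩ A) △ ((A ∖ C) ∖ B)) ∩ A) = {3, 6, 8, 9, 10, 12, 15}

{3, 6, 8, 9, 10, 12, 15}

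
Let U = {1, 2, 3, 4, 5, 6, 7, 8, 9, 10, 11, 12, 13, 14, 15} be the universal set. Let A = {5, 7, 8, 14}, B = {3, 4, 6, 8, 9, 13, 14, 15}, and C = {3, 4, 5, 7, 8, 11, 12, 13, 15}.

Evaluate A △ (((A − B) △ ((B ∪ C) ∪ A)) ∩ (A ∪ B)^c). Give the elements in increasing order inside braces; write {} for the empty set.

A − B = {5, 7}
B ∪ C = {3, 4, 5, 6, 7, 8, 9, 11, 12, 13, 14, 15}
(B ∪ C) ∪ A = {3, 4, 5, 6, 7, 8, 9, 11, 12, 13, 14, 15}
(A − B) △ ((B ∪ C) ∪ A) = {3, 4, 6, 8, 9, 11, 12, 13, 14, 15}
A ∪ B = {3, 4, 5, 6, 7, 8, 9, 13, 14, 15}
(A ∪ B)^c = {1, 2, 10, 11, 12}
((A − B) △ ((B ∪ C) ∪ A)) ∩ (A ∪ B)^c = {11, 12}
A △ (((A − B) △ ((B ∪ C) ∪ A)) ∩ (A ∪ B)^c) = {5, 7, 8, 11, 12, 14}

{5, 7, 8, 11, 12, 14}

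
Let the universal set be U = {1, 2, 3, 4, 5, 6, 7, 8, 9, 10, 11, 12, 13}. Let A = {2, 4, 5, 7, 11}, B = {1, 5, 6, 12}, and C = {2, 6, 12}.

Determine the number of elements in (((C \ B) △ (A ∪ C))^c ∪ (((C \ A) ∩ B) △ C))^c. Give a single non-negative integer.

C \ B = {2}
A ∪ C = {2, 4, 5, 6, 7, 11, 12}
(C \ B) △ (A ∪ C) = {4, 5, 6, 7, 11, 12}
((C \ B) △ (A ∪ C))^c = {1, 2, 3, 8, 9, 10, 13}
C \ A = {6, 12}
(C \ A) ∩ B = {6, 12}
((C \ A) ∩ B) △ C = {2}
((C \ B) △ (A ∪ C))^c ∪ (((C \ A) ∩ B) △ C) = {1, 2, 3, 8, 9, 10, 13}
(((C \ B) △ (A ∪ C))^c ∪ (((C \ A) ∩ B) △ C))^c = {4, 5, 6, 7, 11, 12}
|(((C \ B) △ (A ∪ C))^c ∪ (((C \ A) ∩ B) △ C))^c| = 6

6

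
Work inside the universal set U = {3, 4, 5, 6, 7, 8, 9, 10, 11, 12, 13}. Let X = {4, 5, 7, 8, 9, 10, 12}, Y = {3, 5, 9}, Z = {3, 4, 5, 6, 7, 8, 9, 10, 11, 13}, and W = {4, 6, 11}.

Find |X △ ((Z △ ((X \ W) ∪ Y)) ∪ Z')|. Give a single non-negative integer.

8

X \ W = {5, 7, 8, 9, 10, 12}
(X \ W) ∪ Y = {3, 5, 7, 8, 9, 10, 12}
Z △ ((X \ W) ∪ Y) = {4, 6, 11, 12, 13}
Z' = {12}
(Z △ ((X \ W) ∪ Y)) ∪ Z' = {4, 6, 11, 12, 13}
X △ ((Z △ ((X \ W) ∪ Y)) ∪ Z') = {5, 6, 7, 8, 9, 10, 11, 13}
|X △ ((Z △ ((X \ W) ∪ Y)) ∪ Z')| = 8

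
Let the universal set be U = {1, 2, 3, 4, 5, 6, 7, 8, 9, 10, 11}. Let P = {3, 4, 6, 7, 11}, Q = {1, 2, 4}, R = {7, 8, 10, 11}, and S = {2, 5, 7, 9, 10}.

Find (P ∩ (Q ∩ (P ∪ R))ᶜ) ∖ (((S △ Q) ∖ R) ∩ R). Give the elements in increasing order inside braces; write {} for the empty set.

{3, 6, 7, 11}

P ∪ R = {3, 4, 6, 7, 8, 10, 11}
Q ∩ (P ∪ R) = {4}
(Q ∩ (P ∪ R))ᶜ = {1, 2, 3, 5, 6, 7, 8, 9, 10, 11}
P ∩ (Q ∩ (P ∪ R))ᶜ = {3, 6, 7, 11}
S △ Q = {1, 4, 5, 7, 9, 10}
(S △ Q) ∖ R = {1, 4, 5, 9}
((S △ Q) ∖ R) ∩ R = {}
(P ∩ (Q ∩ (P ∪ R))ᶜ) ∖ (((S △ Q) ∖ R) ∩ R) = {3, 6, 7, 11}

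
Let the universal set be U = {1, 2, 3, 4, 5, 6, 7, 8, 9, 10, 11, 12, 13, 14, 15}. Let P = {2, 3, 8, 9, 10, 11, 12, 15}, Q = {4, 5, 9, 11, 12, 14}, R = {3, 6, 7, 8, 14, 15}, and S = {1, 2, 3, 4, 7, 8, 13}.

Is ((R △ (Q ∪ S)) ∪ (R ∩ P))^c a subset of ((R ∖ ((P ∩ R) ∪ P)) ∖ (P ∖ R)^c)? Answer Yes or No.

No

Q ∪ S = {1, 2, 3, 4, 5, 7, 8, 9, 11, 12, 13, 14}
R △ (Q ∪ S) = {1, 2, 4, 5, 6, 9, 11, 12, 13, 15}
R ∩ P = {3, 8, 15}
(R △ (Q ∪ S)) ∪ (R ∩ P) = {1, 2, 3, 4, 5, 6, 8, 9, 11, 12, 13, 15}
((R △ (Q ∪ S)) ∪ (R ∩ P))^c = {7, 10, 14}
P ∩ R = {3, 8, 15}
(P ∩ R) ∪ P = {2, 3, 8, 9, 10, 11, 12, 15}
R ∖ ((P ∩ R) ∪ P) = {6, 7, 14}
P ∖ R = {2, 9, 10, 11, 12}
(P ∖ R)^c = {1, 3, 4, 5, 6, 7, 8, 13, 14, 15}
(R ∖ ((P ∩ R) ∪ P)) ∖ (P ∖ R)^c = {}
7 ∈ ((R △ (Q ∪ S)) ∪ (R ∩ P))^c but 7 ∉ (R ∖ ((P ∩ R) ∪ P)) ∖ (P ∖ R)^c, so the inclusion fails.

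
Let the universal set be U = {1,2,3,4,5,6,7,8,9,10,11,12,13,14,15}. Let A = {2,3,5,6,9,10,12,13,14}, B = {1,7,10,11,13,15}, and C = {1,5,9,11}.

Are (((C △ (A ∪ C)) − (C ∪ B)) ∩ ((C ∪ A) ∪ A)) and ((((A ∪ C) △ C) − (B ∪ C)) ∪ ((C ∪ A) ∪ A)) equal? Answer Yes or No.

No

A ∪ C = {1,2,3,5,6,9,10,11,12,13,14}
C △ (A ∪ C) = {2,3,6,10,12,13,14}
C ∪ B = {1,5,7,9,10,11,13,15}
(C △ (A ∪ C)) − (C ∪ B) = {2,3,6,12,14}
C ∪ A = {1,2,3,5,6,9,10,11,12,13,14}
(C ∪ A) ∪ A = {1,2,3,5,6,9,10,11,12,13,14}
((C △ (A ∪ C)) − (C ∪ B)) ∩ ((C ∪ A) ∪ A) = {2,3,6,12,14}
(A ∪ C) △ C = {2,3,6,10,12,13,14}
B ∪ C = {1,5,7,9,10,11,13,15}
((A ∪ C) △ C) − (B ∪ C) = {2,3,6,12,14}
(((A ∪ C) △ C) − (B ∪ C)) ∪ ((C ∪ A) ∪ A) = {1,2,3,5,6,9,10,11,12,13,14}
1 ∈ (((A ∪ C) △ C) − (B ∪ C)) ∪ ((C ∪ A) ∪ A) but 1 ∉ ((C △ (A ∪ C)) − (C ∪ B)) ∩ ((C ∪ A) ∪ A), so they differ.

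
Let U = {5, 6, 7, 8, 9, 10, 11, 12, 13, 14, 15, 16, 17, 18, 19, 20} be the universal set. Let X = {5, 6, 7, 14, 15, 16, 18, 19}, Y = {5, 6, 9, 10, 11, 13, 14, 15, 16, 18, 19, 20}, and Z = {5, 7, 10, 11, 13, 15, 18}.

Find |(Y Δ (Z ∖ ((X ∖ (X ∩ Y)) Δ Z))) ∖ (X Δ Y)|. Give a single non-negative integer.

X ∩ Y = {5, 6, 14, 15, 16, 18, 19}
X ∖ (X ∩ Y) = {7}
(X ∖ (X ∩ Y)) Δ Z = {5, 10, 11, 13, 15, 18}
Z ∖ ((X ∖ (X ∩ Y)) Δ Z) = {7}
Y Δ (Z ∖ ((X ∖ (X ∩ Y)) Δ Z)) = {5, 6, 7, 9, 10, 11, 13, 14, 15, 16, 18, 19, 20}
X Δ Y = {7, 9, 10, 11, 13, 20}
(Y Δ (Z ∖ ((X ∖ (X ∩ Y)) Δ Z))) ∖ (X Δ Y) = {5, 6, 14, 15, 16, 18, 19}
|(Y Δ (Z ∖ ((X ∖ (X ∩ Y)) Δ Z))) ∖ (X Δ Y)| = 7

7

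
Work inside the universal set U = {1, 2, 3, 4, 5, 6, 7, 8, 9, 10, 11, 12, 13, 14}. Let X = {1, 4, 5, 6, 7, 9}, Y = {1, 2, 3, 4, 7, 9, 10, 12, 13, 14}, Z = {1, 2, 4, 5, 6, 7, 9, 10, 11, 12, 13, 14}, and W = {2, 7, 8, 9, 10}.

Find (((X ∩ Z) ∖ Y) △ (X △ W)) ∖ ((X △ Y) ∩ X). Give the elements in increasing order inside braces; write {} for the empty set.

X ∩ Z = {1, 4, 5, 6, 7, 9}
(X ∩ Z) ∖ Y = {5, 6}
X △ W = {1, 2, 4, 5, 6, 8, 10}
((X ∩ Z) ∖ Y) △ (X △ W) = {1, 2, 4, 8, 10}
X △ Y = {2, 3, 5, 6, 10, 12, 13, 14}
(X △ Y) ∩ X = {5, 6}
(((X ∩ Z) ∖ Y) △ (X △ W)) ∖ ((X △ Y) ∩ X) = {1, 2, 4, 8, 10}

{1, 2, 4, 8, 10}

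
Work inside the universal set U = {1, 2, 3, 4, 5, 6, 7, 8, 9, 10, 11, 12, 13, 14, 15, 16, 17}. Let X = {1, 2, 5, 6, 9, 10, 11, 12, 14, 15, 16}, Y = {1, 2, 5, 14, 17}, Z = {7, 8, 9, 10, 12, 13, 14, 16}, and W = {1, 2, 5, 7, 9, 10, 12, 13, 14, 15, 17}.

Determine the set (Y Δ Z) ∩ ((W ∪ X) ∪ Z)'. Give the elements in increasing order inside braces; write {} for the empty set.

Y Δ Z = {1, 2, 5, 7, 8, 9, 10, 12, 13, 16, 17}
W ∪ X = {1, 2, 5, 6, 7, 9, 10, 11, 12, 13, 14, 15, 16, 17}
(W ∪ X) ∪ Z = {1, 2, 5, 6, 7, 8, 9, 10, 11, 12, 13, 14, 15, 16, 17}
((W ∪ X) ∪ Z)' = {3, 4}
(Y Δ Z) ∩ ((W ∪ X) ∪ Z)' = {}

{}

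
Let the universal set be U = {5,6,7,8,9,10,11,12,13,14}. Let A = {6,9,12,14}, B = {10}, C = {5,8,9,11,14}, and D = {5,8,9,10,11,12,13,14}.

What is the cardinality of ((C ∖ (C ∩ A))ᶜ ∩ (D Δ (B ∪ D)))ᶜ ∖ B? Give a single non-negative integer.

C ∩ A = {9,14}
C ∖ (C ∩ A) = {5,8,11}
(C ∖ (C ∩ A))ᶜ = {6,7,9,10,12,13,14}
B ∪ D = {5,8,9,10,11,12,13,14}
D Δ (B ∪ D) = {}
(C ∖ (C ∩ A))ᶜ ∩ (D Δ (B ∪ D)) = {}
((C ∖ (C ∩ A))ᶜ ∩ (D Δ (B ∪ D)))ᶜ = {5,6,7,8,9,10,11,12,13,14}
((C ∖ (C ∩ A))ᶜ ∩ (D Δ (B ∪ D)))ᶜ ∖ B = {5,6,7,8,9,11,12,13,14}
|((C ∖ (C ∩ A))ᶜ ∩ (D Δ (B ∪ D)))ᶜ ∖ B| = 9

9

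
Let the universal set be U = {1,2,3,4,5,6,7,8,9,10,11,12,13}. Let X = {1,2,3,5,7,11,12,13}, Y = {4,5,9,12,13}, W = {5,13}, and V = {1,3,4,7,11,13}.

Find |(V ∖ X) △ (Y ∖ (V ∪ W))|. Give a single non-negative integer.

3

V ∖ X = {4}
V ∪ W = {1,3,4,5,7,11,13}
Y ∖ (V ∪ W) = {9,12}
(V ∖ X) △ (Y ∖ (V ∪ W)) = {4,9,12}
|(V ∖ X) △ (Y ∖ (V ∪ W))| = 3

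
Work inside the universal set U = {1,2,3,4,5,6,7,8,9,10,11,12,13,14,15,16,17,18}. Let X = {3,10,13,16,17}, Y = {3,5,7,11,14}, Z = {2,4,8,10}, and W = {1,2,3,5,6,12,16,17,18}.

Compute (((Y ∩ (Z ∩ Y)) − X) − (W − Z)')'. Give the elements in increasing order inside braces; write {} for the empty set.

Z ∩ Y = {}
Y ∩ (Z ∩ Y) = {}
(Y ∩ (Z ∩ Y)) − X = {}
W − Z = {1,3,5,6,12,16,17,18}
(W − Z)' = {2,4,7,8,9,10,11,13,14,15}
((Y ∩ (Z ∩ Y)) − X) − (W − Z)' = {}
(((Y ∩ (Z ∩ Y)) − X) − (W − Z)')' = {1,2,3,4,5,6,7,8,9,10,11,12,13,14,15,16,17,18}

{1,2,3,4,5,6,7,8,9,10,11,12,13,14,15,16,17,18}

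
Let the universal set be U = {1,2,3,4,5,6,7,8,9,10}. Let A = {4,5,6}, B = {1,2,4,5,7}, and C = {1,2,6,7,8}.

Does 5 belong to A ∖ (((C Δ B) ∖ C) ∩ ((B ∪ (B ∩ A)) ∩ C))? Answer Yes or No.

Yes

5 ∉ C and 5 ∈ B, so 5 ∈ C Δ B
5 ∈ (C Δ B) and 5 ∉ C, so 5 ∈ (C Δ B) ∖ C
5 ∈ B and 5 ∈ A, so 5 ∈ B ∩ A
5 ∈ B and 5 ∈ (B ∩ A), so 5 ∈ B ∪ (B ∩ A)
5 ∈ (B ∪ (B ∩ A)) and 5 ∉ C, so 5 ∉ (B ∪ (B ∩ A)) ∩ C
5 ∈ ((C Δ B) ∖ C) and 5 ∉ ((B ∪ (B ∩ A)) ∩ C), so 5 ∉ ((C Δ B) ∖ C) ∩ ((B ∪ (B ∩ A)) ∩ C)
5 ∈ A and 5 ∉ (((C Δ B) ∖ C) ∩ ((B ∪ (B ∩ A)) ∩ C)), so 5 ∈ A ∖ (((C Δ B) ∖ C) ∩ ((B ∪ (B ∩ A)) ∩ C))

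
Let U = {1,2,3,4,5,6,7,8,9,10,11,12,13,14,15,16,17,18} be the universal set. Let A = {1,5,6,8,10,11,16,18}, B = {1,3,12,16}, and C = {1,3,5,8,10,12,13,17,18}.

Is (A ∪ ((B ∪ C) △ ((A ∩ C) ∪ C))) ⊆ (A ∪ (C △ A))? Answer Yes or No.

B ∪ C = {1,3,5,8,10,12,13,16,17,18}
A ∩ C = {1,5,8,10,18}
(A ∩ C) ∪ C = {1,3,5,8,10,12,13,17,18}
(B ∪ C) △ ((A ∩ C) ∪ C) = {16}
A ∪ ((B ∪ C) △ ((A ∩ C) ∪ C)) = {1,5,6,8,10,11,16,18}
C △ A = {3,6,11,12,13,16,17}
A ∪ (C △ A) = {1,3,5,6,8,10,11,12,13,16,17,18}
Every element of {1,5,6,8,10,11,16,18} is in {1,3,5,6,8,10,11,12,13,16,17,18}, so A ∪ ((B ∪ C) △ ((A ∩ C) ∪ C)) ⊆ A ∪ (C △ A).

Yes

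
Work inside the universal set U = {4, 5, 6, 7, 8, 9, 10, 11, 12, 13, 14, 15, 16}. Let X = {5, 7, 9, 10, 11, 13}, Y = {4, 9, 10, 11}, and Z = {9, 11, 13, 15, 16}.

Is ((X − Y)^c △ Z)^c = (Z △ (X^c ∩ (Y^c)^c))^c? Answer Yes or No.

X − Y = {5, 7, 13}
(X − Y)^c = {4, 6, 8, 9, 10, 11, 12, 14, 15, 16}
(X − Y)^c △ Z = {4, 6, 8, 10, 12, 13, 14}
((X − Y)^c △ Z)^c = {5, 7, 9, 11, 15, 16}
X^c = {4, 6, 8, 12, 14, 15, 16}
Y^c = {5, 6, 7, 8, 12, 13, 14, 15, 16}
(Y^c)^c = {4, 9, 10, 11}
X^c ∩ (Y^c)^c = {4}
Z △ (X^c ∩ (Y^c)^c) = {4, 9, 11, 13, 15, 16}
(Z △ (X^c ∩ (Y^c)^c))^c = {5, 6, 7, 8, 10, 12, 14}
6 ∈ (Z △ (X^c ∩ (Y^c)^c))^c but 6 ∉ ((X − Y)^c △ Z)^c, so they differ.

No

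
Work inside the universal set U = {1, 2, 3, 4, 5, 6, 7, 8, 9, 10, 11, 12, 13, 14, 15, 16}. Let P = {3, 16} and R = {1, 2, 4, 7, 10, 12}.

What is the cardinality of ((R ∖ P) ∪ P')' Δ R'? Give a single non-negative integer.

8

R ∖ P = {1, 2, 4, 7, 10, 12}
P' = {1, 2, 4, 5, 6, 7, 8, 9, 10, 11, 12, 13, 14, 15}
(R ∖ P) ∪ P' = {1, 2, 4, 5, 6, 7, 8, 9, 10, 11, 12, 13, 14, 15}
((R ∖ P) ∪ P')' = {3, 16}
R' = {3, 5, 6, 8, 9, 11, 13, 14, 15, 16}
((R ∖ P) ∪ P')' Δ R' = {5, 6, 8, 9, 11, 13, 14, 15}
|((R ∖ P) ∪ P')' Δ R'| = 8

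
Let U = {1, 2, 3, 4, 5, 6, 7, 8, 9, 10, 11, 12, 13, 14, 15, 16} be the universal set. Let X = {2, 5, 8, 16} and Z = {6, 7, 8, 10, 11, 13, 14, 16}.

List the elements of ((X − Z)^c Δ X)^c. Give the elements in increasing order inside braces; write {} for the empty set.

X − Z = {2, 5}
(X − Z)^c = {1, 3, 4, 6, 7, 8, 9, 10, 11, 12, 13, 14, 15, 16}
(X − Z)^c Δ X = {1, 2, 3, 4, 5, 6, 7, 9, 10, 11, 12, 13, 14, 15}
((X − Z)^c Δ X)^c = {8, 16}

{8, 16}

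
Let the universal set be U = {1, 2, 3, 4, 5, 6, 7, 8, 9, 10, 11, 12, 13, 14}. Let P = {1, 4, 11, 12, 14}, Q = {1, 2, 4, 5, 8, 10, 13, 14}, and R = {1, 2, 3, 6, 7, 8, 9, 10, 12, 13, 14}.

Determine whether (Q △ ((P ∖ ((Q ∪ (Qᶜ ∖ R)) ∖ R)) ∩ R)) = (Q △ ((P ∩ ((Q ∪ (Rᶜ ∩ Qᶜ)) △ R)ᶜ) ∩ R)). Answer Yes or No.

No

Qᶜ = {3, 6, 7, 9, 11, 12}
Qᶜ ∖ R = {11}
Q ∪ (Qᶜ ∖ R) = {1, 2, 4, 5, 8, 10, 11, 13, 14}
(Q ∪ (Qᶜ ∖ R)) ∖ R = {4, 5, 11}
P ∖ ((Q ∪ (Qᶜ ∖ R)) ∖ R) = {1, 12, 14}
(P ∖ ((Q ∪ (Qᶜ ∖ R)) ∖ R)) ∩ R = {1, 12, 14}
Q △ ((P ∖ ((Q ∪ (Qᶜ ∖ R)) ∖ R)) ∩ R) = {2, 4, 5, 8, 10, 12, 13}
Rᶜ = {4, 5, 11}
Rᶜ ∩ Qᶜ = {11}
Q ∪ (Rᶜ ∩ Qᶜ) = {1, 2, 4, 5, 8, 10, 11, 13, 14}
(Q ∪ (Rᶜ ∩ Qᶜ)) △ R = {3, 4, 5, 6, 7, 9, 11, 12}
((Q ∪ (Rᶜ ∩ Qᶜ)) △ R)ᶜ = {1, 2, 8, 10, 13, 14}
P ∩ ((Q ∪ (Rᶜ ∩ Qᶜ)) △ R)ᶜ = {1, 14}
(P ∩ ((Q ∪ (Rᶜ ∩ Qᶜ)) △ R)ᶜ) ∩ R = {1, 14}
Q △ ((P ∩ ((Q ∪ (Rᶜ ∩ Qᶜ)) △ R)ᶜ) ∩ R) = {2, 4, 5, 8, 10, 13}
12 ∈ Q △ ((P ∖ ((Q ∪ (Qᶜ ∖ R)) ∖ R)) ∩ R) but 12 ∉ Q △ ((P ∩ ((Q ∪ (Rᶜ ∩ Qᶜ)) △ R)ᶜ) ∩ R), so they differ.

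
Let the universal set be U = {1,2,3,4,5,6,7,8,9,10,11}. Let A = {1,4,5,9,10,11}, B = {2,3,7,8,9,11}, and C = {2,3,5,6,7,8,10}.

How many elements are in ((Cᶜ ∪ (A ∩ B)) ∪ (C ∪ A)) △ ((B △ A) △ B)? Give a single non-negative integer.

5

Cᶜ = {1,4,9,11}
A ∩ B = {9,11}
Cᶜ ∪ (A ∩ B) = {1,4,9,11}
C ∪ A = {1,2,3,4,5,6,7,8,9,10,11}
(Cᶜ ∪ (A ∩ B)) ∪ (C ∪ A) = {1,2,3,4,5,6,7,8,9,10,11}
B △ A = {1,2,3,4,5,7,8,10}
(B △ A) △ B = {1,4,5,9,10,11}
((Cᶜ ∪ (A ∩ B)) ∪ (C ∪ A)) △ ((B △ A) △ B) = {2,3,6,7,8}
|((Cᶜ ∪ (A ∩ B)) ∪ (C ∪ A)) △ ((B △ A) △ B)| = 5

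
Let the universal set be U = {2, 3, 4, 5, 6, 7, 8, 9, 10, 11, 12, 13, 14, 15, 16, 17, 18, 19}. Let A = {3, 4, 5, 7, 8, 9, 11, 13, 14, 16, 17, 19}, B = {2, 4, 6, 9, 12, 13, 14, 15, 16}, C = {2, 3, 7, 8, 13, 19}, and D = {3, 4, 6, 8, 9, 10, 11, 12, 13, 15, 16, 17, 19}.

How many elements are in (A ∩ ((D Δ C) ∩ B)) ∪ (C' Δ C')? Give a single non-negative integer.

D Δ C = {2, 4, 6, 7, 9, 10, 11, 12, 15, 16, 17}
(D Δ C) ∩ B = {2, 4, 6, 9, 12, 15, 16}
A ∩ ((D Δ C) ∩ B) = {4, 9, 16}
C' = {4, 5, 6, 9, 10, 11, 12, 14, 15, 16, 17, 18}
C' Δ C' = {}
(A ∩ ((D Δ C) ∩ B)) ∪ (C' Δ C') = {4, 9, 16}
|(A ∩ ((D Δ C) ∩ B)) ∪ (C' Δ C')| = 3

3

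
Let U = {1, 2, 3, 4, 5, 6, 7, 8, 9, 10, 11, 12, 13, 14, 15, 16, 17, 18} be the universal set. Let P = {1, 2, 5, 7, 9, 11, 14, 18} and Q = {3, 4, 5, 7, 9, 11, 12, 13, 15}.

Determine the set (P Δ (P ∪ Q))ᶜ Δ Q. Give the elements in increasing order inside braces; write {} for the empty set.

{1, 2, 3, 4, 6, 8, 10, 12, 13, 14, 15, 16, 17, 18}

P ∪ Q = {1, 2, 3, 4, 5, 7, 9, 11, 12, 13, 14, 15, 18}
P Δ (P ∪ Q) = {3, 4, 12, 13, 15}
(P Δ (P ∪ Q))ᶜ = {1, 2, 5, 6, 7, 8, 9, 10, 11, 14, 16, 17, 18}
(P Δ (P ∪ Q))ᶜ Δ Q = {1, 2, 3, 4, 6, 8, 10, 12, 13, 14, 15, 16, 17, 18}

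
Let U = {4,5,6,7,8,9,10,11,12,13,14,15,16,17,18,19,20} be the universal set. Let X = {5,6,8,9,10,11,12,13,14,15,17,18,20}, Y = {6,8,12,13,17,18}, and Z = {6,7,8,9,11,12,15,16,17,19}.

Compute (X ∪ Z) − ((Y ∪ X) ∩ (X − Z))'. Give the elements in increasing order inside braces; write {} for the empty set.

X ∪ Z = {5,6,7,8,9,10,11,12,13,14,15,16,17,18,19,20}
Y ∪ X = {5,6,8,9,10,11,12,13,14,15,17,18,20}
X − Z = {5,10,13,14,18,20}
(Y ∪ X) ∩ (X − Z) = {5,10,13,14,18,20}
((Y ∪ X) ∩ (X − Z))' = {4,6,7,8,9,11,12,15,16,17,19}
(X ∪ Z) − ((Y ∪ X) ∩ (X − Z))' = {5,10,13,14,18,20}

{5,10,13,14,18,20}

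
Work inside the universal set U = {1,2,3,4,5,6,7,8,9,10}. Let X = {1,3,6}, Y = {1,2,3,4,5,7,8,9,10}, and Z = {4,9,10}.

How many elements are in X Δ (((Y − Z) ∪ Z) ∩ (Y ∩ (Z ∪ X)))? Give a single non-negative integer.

4

Y − Z = {1,2,3,5,7,8}
(Y − Z) ∪ Z = {1,2,3,4,5,7,8,9,10}
Z ∪ X = {1,3,4,6,9,10}
Y ∩ (Z ∪ X) = {1,3,4,9,10}
((Y − Z) ∪ Z) ∩ (Y ∩ (Z ∪ X)) = {1,3,4,9,10}
X Δ (((Y − Z) ∪ Z) ∩ (Y ∩ (Z ∪ X))) = {4,6,9,10}
|X Δ (((Y − Z) ∪ Z) ∩ (Y ∩ (Z ∪ X)))| = 4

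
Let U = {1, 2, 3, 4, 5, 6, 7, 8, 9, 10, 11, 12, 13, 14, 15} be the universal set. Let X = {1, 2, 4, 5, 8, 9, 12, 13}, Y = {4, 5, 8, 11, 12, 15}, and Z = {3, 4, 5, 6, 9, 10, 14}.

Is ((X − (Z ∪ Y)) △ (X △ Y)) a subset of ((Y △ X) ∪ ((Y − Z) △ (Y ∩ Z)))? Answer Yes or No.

Z ∪ Y = {3, 4, 5, 6, 8, 9, 10, 11, 12, 14, 15}
X − (Z ∪ Y) = {1, 2, 13}
X △ Y = {1, 2, 9, 11, 13, 15}
(X − (Z ∪ Y)) △ (X △ Y) = {9, 11, 15}
Y △ X = {1, 2, 9, 11, 13, 15}
Y − Z = {8, 11, 12, 15}
Y ∩ Z = {4, 5}
(Y − Z) △ (Y ∩ Z) = {4, 5, 8, 11, 12, 15}
(Y △ X) ∪ ((Y − Z) △ (Y ∩ Z)) = {1, 2, 4, 5, 8, 9, 11, 12, 13, 15}
Every element of {9, 11, 15} is in {1, 2, 4, 5, 8, 9, 11, 12, 13, 15}, so (X − (Z ∪ Y)) △ (X △ Y) ⊆ (Y △ X) ∪ ((Y − Z) △ (Y ∩ Z)).

Yes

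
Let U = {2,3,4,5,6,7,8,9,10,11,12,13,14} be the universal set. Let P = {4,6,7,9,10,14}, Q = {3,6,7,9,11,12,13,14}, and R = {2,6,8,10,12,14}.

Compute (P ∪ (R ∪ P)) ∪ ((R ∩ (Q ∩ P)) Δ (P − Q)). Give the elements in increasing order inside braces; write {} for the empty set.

{2,4,6,7,8,9,10,12,14}

R ∪ P = {2,4,6,7,8,9,10,12,14}
P ∪ (R ∪ P) = {2,4,6,7,8,9,10,12,14}
Q ∩ P = {6,7,9,14}
R ∩ (Q ∩ P) = {6,14}
P − Q = {4,10}
(R ∩ (Q ∩ P)) Δ (P − Q) = {4,6,10,14}
(P ∪ (R ∪ P)) ∪ ((R ∩ (Q ∩ P)) Δ (P − Q)) = {2,4,6,7,8,9,10,12,14}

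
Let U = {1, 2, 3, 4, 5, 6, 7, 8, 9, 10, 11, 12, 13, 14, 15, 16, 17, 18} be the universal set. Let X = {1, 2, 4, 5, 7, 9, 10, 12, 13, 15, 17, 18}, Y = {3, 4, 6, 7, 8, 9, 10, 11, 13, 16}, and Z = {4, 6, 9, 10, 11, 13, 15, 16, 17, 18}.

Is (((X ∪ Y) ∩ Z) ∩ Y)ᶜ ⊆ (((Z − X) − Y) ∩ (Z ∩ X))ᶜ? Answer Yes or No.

Yes

X ∪ Y = {1, 2, 3, 4, 5, 6, 7, 8, 9, 10, 11, 12, 13, 15, 16, 17, 18}
(X ∪ Y) ∩ Z = {4, 6, 9, 10, 11, 13, 15, 16, 17, 18}
((X ∪ Y) ∩ Z) ∩ Y = {4, 6, 9, 10, 11, 13, 16}
(((X ∪ Y) ∩ Z) ∩ Y)ᶜ = {1, 2, 3, 5, 7, 8, 12, 14, 15, 17, 18}
Z − X = {6, 11, 16}
(Z − X) − Y = {}
Z ∩ X = {4, 9, 10, 13, 15, 17, 18}
((Z − X) − Y) ∩ (Z ∩ X) = {}
(((Z − X) − Y) ∩ (Z ∩ X))ᶜ = {1, 2, 3, 4, 5, 6, 7, 8, 9, 10, 11, 12, 13, 14, 15, 16, 17, 18}
Every element of {1, 2, 3, 5, 7, 8, 12, 14, 15, 17, 18} is in {1, 2, 3, 4, 5, 6, 7, 8, 9, 10, 11, 12, 13, 14, 15, 16, 17, 18}, so (((X ∪ Y) ∩ Z) ∩ Y)ᶜ ⊆ (((Z − X) − Y) ∩ (Z ∩ X))ᶜ.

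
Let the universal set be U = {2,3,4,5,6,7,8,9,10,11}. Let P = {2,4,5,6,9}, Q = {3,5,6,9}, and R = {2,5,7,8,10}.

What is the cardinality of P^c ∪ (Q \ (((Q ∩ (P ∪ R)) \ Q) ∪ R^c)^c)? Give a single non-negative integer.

7

P^c = {3,7,8,10,11}
P ∪ R = {2,4,5,6,7,8,9,10}
Q ∩ (P ∪ R) = {5,6,9}
(Q ∩ (P ∪ R)) \ Q = {}
R^c = {3,4,6,9,11}
((Q ∩ (P ∪ R)) \ Q) ∪ R^c = {3,4,6,9,11}
(((Q ∩ (P ∪ R)) \ Q) ∪ R^c)^c = {2,5,7,8,10}
Q \ (((Q ∩ (P ∪ R)) \ Q) ∪ R^c)^c = {3,6,9}
P^c ∪ (Q \ (((Q ∩ (P ∪ R)) \ Q) ∪ R^c)^c) = {3,6,7,8,9,10,11}
|P^c ∪ (Q \ (((Q ∩ (P ∪ R)) \ Q) ∪ R^c)^c)| = 7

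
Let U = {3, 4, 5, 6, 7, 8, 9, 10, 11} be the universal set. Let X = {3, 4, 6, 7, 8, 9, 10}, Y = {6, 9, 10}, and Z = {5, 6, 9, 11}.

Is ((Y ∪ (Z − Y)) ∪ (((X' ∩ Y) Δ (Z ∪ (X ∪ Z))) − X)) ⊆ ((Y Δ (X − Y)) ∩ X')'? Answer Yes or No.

Z − Y = {5, 11}
Y ∪ (Z − Y) = {5, 6, 9, 10, 11}
X' = {5, 11}
X' ∩ Y = {}
X ∪ Z = {3, 4, 5, 6, 7, 8, 9, 10, 11}
Z ∪ (X ∪ Z) = {3, 4, 5, 6, 7, 8, 9, 10, 11}
(X' ∩ Y) Δ (Z ∪ (X ∪ Z)) = {3, 4, 5, 6, 7, 8, 9, 10, 11}
((X' ∩ Y) Δ (Z ∪ (X ∪ Z))) − X = {5, 11}
(Y ∪ (Z − Y)) ∪ (((X' ∩ Y) Δ (Z ∪ (X ∪ Z))) − X) = {5, 6, 9, 10, 11}
X − Y = {3, 4, 7, 8}
Y Δ (X − Y) = {3, 4, 6, 7, 8, 9, 10}
(Y Δ (X − Y)) ∩ X' = {}
((Y Δ (X − Y)) ∩ X')' = {3, 4, 5, 6, 7, 8, 9, 10, 11}
Every element of {5, 6, 9, 10, 11} is in {3, 4, 5, 6, 7, 8, 9, 10, 11}, so (Y ∪ (Z − Y)) ∪ (((X' ∩ Y) Δ (Z ∪ (X ∪ Z))) − X) ⊆ ((Y Δ (X − Y)) ∩ X')'.

Yes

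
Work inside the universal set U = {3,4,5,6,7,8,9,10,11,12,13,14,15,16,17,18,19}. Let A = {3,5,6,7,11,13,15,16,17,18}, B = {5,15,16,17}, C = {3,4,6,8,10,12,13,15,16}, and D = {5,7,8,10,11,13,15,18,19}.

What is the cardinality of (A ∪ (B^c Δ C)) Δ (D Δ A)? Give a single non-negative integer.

B^c = {3,4,6,7,8,9,10,11,12,13,14,18,19}
B^c Δ C = {7,9,11,14,15,16,18,19}
A ∪ (B^c Δ C) = {3,5,6,7,9,11,13,14,15,16,17,18,19}
D Δ A = {3,6,8,10,16,17,19}
(A ∪ (B^c Δ C)) Δ (D Δ A) = {5,7,8,9,10,11,13,14,15,18}
|(A ∪ (B^c Δ C)) Δ (D Δ A)| = 10

10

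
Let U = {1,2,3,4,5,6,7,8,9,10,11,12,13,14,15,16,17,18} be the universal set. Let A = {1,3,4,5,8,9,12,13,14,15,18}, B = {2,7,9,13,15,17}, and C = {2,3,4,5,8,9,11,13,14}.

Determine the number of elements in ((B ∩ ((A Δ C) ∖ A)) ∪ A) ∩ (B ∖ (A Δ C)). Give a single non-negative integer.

2

A Δ C = {1,2,11,12,15,18}
(A Δ C) ∖ A = {2,11}
B ∩ ((A Δ C) ∖ A) = {2}
(B ∩ ((A Δ C) ∖ A)) ∪ A = {1,2,3,4,5,8,9,12,13,14,15,18}
B ∖ (A Δ C) = {7,9,13,17}
((B ∩ ((A Δ C) ∖ A)) ∪ A) ∩ (B ∖ (A Δ C)) = {9,13}
|((B ∩ ((A Δ C) ∖ A)) ∪ A) ∩ (B ∖ (A Δ C))| = 2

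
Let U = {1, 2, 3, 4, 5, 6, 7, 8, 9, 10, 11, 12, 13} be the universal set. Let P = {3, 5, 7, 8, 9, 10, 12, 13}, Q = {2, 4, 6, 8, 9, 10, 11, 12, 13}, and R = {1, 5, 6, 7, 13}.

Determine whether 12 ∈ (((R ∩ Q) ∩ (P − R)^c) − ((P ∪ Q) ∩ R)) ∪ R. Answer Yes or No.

No

12 ∉ R and 12 ∈ Q, so 12 ∉ R ∩ Q
12 ∈ P and 12 ∉ R, so 12 ∈ P − R
12 ∉ (P − R)^c since 12 ∈ (P − R)
12 ∉ (R ∩ Q) and 12 ∉ (P − R)^c, so 12 ∉ (R ∩ Q) ∩ (P − R)^c
12 ∈ P and 12 ∈ Q, so 12 ∈ P ∪ Q
12 ∈ (P ∪ Q) and 12 ∉ R, so 12 ∉ (P ∪ Q) ∩ R
12 ∉ ((R ∩ Q) ∩ (P − R)^c) and 12 ∉ ((P ∪ Q) ∩ R), so 12 ∉ ((R ∩ Q) ∩ (P − R)^c) − ((P ∪ Q) ∩ R)
12 ∉ (((R ∩ Q) ∩ (P − R)^c) − ((P ∪ Q) ∩ R)) and 12 ∉ R, so 12 ∉ (((R ∩ Q) ∩ (P − R)^c) − ((P ∪ Q) ∩ R)) ∪ R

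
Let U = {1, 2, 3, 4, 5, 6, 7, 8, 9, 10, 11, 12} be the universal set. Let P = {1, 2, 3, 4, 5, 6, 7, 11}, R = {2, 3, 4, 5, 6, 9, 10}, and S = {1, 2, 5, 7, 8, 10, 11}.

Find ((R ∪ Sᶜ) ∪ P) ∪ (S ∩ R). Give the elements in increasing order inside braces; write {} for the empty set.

Sᶜ = {3, 4, 6, 9, 12}
R ∪ Sᶜ = {2, 3, 4, 5, 6, 9, 10, 12}
(R ∪ Sᶜ) ∪ P = {1, 2, 3, 4, 5, 6, 7, 9, 10, 11, 12}
S ∩ R = {2, 5, 10}
((R ∪ Sᶜ) ∪ P) ∪ (S ∩ R) = {1, 2, 3, 4, 5, 6, 7, 9, 10, 11, 12}

{1, 2, 3, 4, 5, 6, 7, 9, 10, 11, 12}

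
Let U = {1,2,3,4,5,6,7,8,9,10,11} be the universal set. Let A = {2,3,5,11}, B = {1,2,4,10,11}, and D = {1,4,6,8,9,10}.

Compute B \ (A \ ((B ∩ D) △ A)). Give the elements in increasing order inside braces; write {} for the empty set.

{1,2,4,10,11}

B ∩ D = {1,4,10}
(B ∩ D) △ A = {1,2,3,4,5,10,11}
A \ ((B ∩ D) △ A) = {}
B \ (A \ ((B ∩ D) △ A)) = {1,2,4,10,11}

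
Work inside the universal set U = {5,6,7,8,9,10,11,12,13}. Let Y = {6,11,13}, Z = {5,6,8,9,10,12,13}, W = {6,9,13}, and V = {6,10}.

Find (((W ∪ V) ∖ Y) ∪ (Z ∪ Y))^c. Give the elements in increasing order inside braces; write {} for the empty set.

W ∪ V = {6,9,10,13}
(W ∪ V) ∖ Y = {9,10}
Z ∪ Y = {5,6,8,9,10,11,12,13}
((W ∪ V) ∖ Y) ∪ (Z ∪ Y) = {5,6,8,9,10,11,12,13}
(((W ∪ V) ∖ Y) ∪ (Z ∪ Y))^c = {7}

{7}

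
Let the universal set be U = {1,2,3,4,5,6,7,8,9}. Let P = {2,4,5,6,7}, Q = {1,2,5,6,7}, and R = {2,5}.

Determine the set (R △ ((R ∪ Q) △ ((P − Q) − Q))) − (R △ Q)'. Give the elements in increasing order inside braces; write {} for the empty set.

{1,6,7}

R ∪ Q = {1,2,5,6,7}
P − Q = {4}
(P − Q) − Q = {4}
(R ∪ Q) △ ((P − Q) − Q) = {1,2,4,5,6,7}
R △ ((R ∪ Q) △ ((P − Q) − Q)) = {1,4,6,7}
R △ Q = {1,6,7}
(R △ Q)' = {2,3,4,5,8,9}
(R △ ((R ∪ Q) △ ((P − Q) − Q))) − (R △ Q)' = {1,6,7}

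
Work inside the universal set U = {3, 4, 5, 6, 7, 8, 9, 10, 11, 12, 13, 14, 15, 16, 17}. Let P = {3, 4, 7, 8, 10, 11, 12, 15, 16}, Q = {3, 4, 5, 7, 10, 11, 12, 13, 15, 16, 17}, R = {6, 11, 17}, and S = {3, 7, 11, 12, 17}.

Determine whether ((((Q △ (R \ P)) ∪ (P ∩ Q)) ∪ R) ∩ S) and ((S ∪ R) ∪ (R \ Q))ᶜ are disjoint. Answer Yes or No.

Yes

R \ P = {6, 17}
Q △ (R \ P) = {3, 4, 5, 6, 7, 10, 11, 12, 13, 15, 16}
P ∩ Q = {3, 4, 7, 10, 11, 12, 15, 16}
(Q △ (R \ P)) ∪ (P ∩ Q) = {3, 4, 5, 6, 7, 10, 11, 12, 13, 15, 16}
((Q △ (R \ P)) ∪ (P ∩ Q)) ∪ R = {3, 4, 5, 6, 7, 10, 11, 12, 13, 15, 16, 17}
(((Q △ (R \ P)) ∪ (P ∩ Q)) ∪ R) ∩ S = {3, 7, 11, 12, 17}
S ∪ R = {3, 6, 7, 11, 12, 17}
R \ Q = {6}
(S ∪ R) ∪ (R \ Q) = {3, 6, 7, 11, 12, 17}
((S ∪ R) ∪ (R \ Q))ᶜ = {4, 5, 8, 9, 10, 13, 14, 15, 16}
{3, 7, 11, 12, 17} and {4, 5, 8, 9, 10, 13, 14, 15, 16} share no elements.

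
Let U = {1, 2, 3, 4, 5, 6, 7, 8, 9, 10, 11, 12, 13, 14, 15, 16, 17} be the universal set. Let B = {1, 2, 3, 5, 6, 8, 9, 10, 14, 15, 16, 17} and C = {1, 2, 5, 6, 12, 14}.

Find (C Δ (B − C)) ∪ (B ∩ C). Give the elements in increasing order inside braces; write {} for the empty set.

B − C = {3, 8, 9, 10, 15, 16, 17}
C Δ (B − C) = {1, 2, 3, 5, 6, 8, 9, 10, 12, 14, 15, 16, 17}
B ∩ C = {1, 2, 5, 6, 14}
(C Δ (B − C)) ∪ (B ∩ C) = {1, 2, 3, 5, 6, 8, 9, 10, 12, 14, 15, 16, 17}

{1, 2, 3, 5, 6, 8, 9, 10, 12, 14, 15, 16, 17}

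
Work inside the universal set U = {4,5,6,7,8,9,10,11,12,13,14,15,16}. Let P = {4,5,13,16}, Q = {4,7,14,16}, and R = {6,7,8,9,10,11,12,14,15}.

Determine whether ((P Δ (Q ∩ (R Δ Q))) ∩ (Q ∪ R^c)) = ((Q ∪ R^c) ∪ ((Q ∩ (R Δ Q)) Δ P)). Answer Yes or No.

R Δ Q = {4,6,8,9,10,11,12,15,16}
Q ∩ (R Δ Q) = {4,16}
P Δ (Q ∩ (R Δ Q)) = {5,13}
R^c = {4,5,13,16}
Q ∪ R^c = {4,5,7,13,14,16}
(P Δ (Q ∩ (R Δ Q))) ∩ (Q ∪ R^c) = {5,13}
(Q ∩ (R Δ Q)) Δ P = {5,13}
(Q ∪ R^c) ∪ ((Q ∩ (R Δ Q)) Δ P) = {4,5,7,13,14,16}
4 ∈ (Q ∪ R^c) ∪ ((Q ∩ (R Δ Q)) Δ P) but 4 ∉ (P Δ (Q ∩ (R Δ Q))) ∩ (Q ∪ R^c), so they differ.

No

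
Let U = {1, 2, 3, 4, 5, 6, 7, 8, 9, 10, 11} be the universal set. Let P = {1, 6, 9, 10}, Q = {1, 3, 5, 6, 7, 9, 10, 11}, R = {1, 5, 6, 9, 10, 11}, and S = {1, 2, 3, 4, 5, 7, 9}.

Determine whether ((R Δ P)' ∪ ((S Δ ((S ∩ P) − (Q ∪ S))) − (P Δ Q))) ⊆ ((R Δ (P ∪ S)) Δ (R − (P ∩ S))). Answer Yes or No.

R Δ P = {5, 11}
(R Δ P)' = {1, 2, 3, 4, 6, 7, 8, 9, 10}
S ∩ P = {1, 9}
Q ∪ S = {1, 2, 3, 4, 5, 6, 7, 9, 10, 11}
(S ∩ P) − (Q ∪ S) = {}
S Δ ((S ∩ P) − (Q ∪ S)) = {1, 2, 3, 4, 5, 7, 9}
P Δ Q = {3, 5, 7, 11}
(S Δ ((S ∩ P) − (Q ∪ S))) − (P Δ Q) = {1, 2, 4, 9}
(R Δ P)' ∪ ((S Δ ((S ∩ P) − (Q ∪ S))) − (P Δ Q)) = {1, 2, 3, 4, 6, 7, 8, 9, 10}
P ∪ S = {1, 2, 3, 4, 5, 6, 7, 9, 10}
R Δ (P ∪ S) = {2, 3, 4, 7, 11}
P ∩ S = {1, 9}
R − (P ∩ S) = {5, 6, 10, 11}
(R Δ (P ∪ S)) Δ (R − (P ∩ S)) = {2, 3, 4, 5, 6, 7, 10}
1 ∈ (R Δ P)' ∪ ((S Δ ((S ∩ P) − (Q ∪ S))) − (P Δ Q)) but 1 ∉ (R Δ (P ∪ S)) Δ (R − (P ∩ S)), so the inclusion fails.

No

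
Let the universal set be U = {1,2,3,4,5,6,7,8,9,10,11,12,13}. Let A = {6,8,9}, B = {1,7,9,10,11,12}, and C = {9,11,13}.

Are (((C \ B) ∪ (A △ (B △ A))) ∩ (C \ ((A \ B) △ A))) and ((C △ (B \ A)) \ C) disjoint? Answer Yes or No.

C \ B = {13}
B △ A = {1,6,7,8,10,11,12}
A △ (B △ A) = {1,7,9,10,11,12}
(C \ B) ∪ (A △ (B △ A)) = {1,7,9,10,11,12,13}
A \ B = {6,8}
(A \ B) △ A = {9}
C \ ((A \ B) △ A) = {11,13}
((C \ B) ∪ (A △ (B △ A))) ∩ (C \ ((A \ B) △ A)) = {11,13}
B \ A = {1,7,10,11,12}
C △ (B \ A) = {1,7,9,10,12,13}
(C △ (B \ A)) \ C = {1,7,10,12}
{11,13} and {1,7,10,12} share no elements.

Yes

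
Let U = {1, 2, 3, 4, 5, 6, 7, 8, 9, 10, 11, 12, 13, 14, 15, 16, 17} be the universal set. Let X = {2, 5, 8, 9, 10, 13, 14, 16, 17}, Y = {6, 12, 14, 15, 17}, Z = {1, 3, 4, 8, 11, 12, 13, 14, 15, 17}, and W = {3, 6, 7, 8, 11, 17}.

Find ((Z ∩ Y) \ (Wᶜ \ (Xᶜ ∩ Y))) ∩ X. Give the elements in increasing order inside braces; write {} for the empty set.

Z ∩ Y = {12, 14, 15, 17}
Wᶜ = {1, 2, 4, 5, 9, 10, 12, 13, 14, 15, 16}
Xᶜ = {1, 3, 4, 6, 7, 11, 12, 15}
Xᶜ ∩ Y = {6, 12, 15}
Wᶜ \ (Xᶜ ∩ Y) = {1, 2, 4, 5, 9, 10, 13, 14, 16}
(Z ∩ Y) \ (Wᶜ \ (Xᶜ ∩ Y)) = {12, 15, 17}
((Z ∩ Y) \ (Wᶜ \ (Xᶜ ∩ Y))) ∩ X = {17}

{17}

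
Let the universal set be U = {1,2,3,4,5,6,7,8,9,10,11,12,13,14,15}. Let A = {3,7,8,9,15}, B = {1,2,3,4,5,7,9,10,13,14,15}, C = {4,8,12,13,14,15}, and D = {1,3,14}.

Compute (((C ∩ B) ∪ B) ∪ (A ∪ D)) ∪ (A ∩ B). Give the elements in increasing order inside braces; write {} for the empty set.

{1,2,3,4,5,7,8,9,10,13,14,15}

C ∩ B = {4,13,14,15}
(C ∩ B) ∪ B = {1,2,3,4,5,7,9,10,13,14,15}
A ∪ D = {1,3,7,8,9,14,15}
((C ∩ B) ∪ B) ∪ (A ∪ D) = {1,2,3,4,5,7,8,9,10,13,14,15}
A ∩ B = {3,7,9,15}
(((C ∩ B) ∪ B) ∪ (A ∪ D)) ∪ (A ∩ B) = {1,2,3,4,5,7,8,9,10,13,14,15}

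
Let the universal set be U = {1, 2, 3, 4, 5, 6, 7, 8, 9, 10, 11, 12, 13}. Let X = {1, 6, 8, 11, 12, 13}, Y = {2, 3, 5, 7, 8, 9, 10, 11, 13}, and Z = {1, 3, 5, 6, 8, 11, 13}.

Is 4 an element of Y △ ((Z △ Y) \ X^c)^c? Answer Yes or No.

Yes

4 ∉ Z and 4 ∉ Y, so 4 ∉ Z △ Y
4 ∉ X, so 4 ∈ X^c
4 ∉ (Z △ Y) and 4 ∈ X^c, so 4 ∉ (Z △ Y) \ X^c
4 ∈ ((Z △ Y) \ X^c)^c since 4 ∉ ((Z △ Y) \ X^c)
4 ∉ Y and 4 ∈ ((Z △ Y) \ X^c)^c, so 4 ∈ Y △ ((Z △ Y) \ X^c)^c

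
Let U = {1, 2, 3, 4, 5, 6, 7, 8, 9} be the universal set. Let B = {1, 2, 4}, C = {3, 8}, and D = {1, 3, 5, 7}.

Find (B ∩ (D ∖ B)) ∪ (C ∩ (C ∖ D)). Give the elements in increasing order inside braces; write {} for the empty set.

{8}

D ∖ B = {3, 5, 7}
B ∩ (D ∖ B) = {}
C ∖ D = {8}
C ∩ (C ∖ D) = {8}
(B ∩ (D ∖ B)) ∪ (C ∩ (C ∖ D)) = {8}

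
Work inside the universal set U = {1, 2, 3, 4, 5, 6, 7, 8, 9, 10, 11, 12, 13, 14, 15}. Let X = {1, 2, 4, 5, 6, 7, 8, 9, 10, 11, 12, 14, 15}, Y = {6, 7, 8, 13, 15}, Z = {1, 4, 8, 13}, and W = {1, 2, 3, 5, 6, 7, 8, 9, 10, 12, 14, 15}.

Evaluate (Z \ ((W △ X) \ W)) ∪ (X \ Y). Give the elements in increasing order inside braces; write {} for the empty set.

{1, 2, 4, 5, 8, 9, 10, 11, 12, 13, 14}

W △ X = {3, 4, 11}
(W △ X) \ W = {4, 11}
Z \ ((W △ X) \ W) = {1, 8, 13}
X \ Y = {1, 2, 4, 5, 9, 10, 11, 12, 14}
(Z \ ((W △ X) \ W)) ∪ (X \ Y) = {1, 2, 4, 5, 8, 9, 10, 11, 12, 13, 14}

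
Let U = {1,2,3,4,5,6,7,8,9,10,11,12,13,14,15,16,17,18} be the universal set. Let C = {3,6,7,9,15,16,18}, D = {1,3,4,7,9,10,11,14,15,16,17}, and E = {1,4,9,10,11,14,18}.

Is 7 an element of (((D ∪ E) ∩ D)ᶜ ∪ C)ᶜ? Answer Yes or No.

No

7 ∈ D and 7 ∉ E, so 7 ∈ D ∪ E
7 ∈ (D ∪ E) and 7 ∈ D, so 7 ∈ (D ∪ E) ∩ D
7 ∉ ((D ∪ E) ∩ D)ᶜ since 7 ∈ ((D ∪ E) ∩ D)
7 ∉ ((D ∪ E) ∩ D)ᶜ and 7 ∈ C, so 7 ∈ ((D ∪ E) ∩ D)ᶜ ∪ C
7 ∉ (((D ∪ E) ∩ D)ᶜ ∪ C)ᶜ since 7 ∈ (((D ∪ E) ∩ D)ᶜ ∪ C)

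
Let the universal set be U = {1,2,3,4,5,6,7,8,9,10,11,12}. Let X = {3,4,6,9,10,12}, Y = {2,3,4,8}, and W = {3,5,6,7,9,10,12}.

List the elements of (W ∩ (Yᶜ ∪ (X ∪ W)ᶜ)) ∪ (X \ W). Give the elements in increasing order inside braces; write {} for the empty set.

Yᶜ = {1,5,6,7,9,10,11,12}
X ∪ W = {3,4,5,6,7,9,10,12}
(X ∪ W)ᶜ = {1,2,8,11}
Yᶜ ∪ (X ∪ W)ᶜ = {1,2,5,6,7,8,9,10,11,12}
W ∩ (Yᶜ ∪ (X ∪ W)ᶜ) = {5,6,7,9,10,12}
X \ W = {4}
(W ∩ (Yᶜ ∪ (X ∪ W)ᶜ)) ∪ (X \ W) = {4,5,6,7,9,10,12}

{4,5,6,7,9,10,12}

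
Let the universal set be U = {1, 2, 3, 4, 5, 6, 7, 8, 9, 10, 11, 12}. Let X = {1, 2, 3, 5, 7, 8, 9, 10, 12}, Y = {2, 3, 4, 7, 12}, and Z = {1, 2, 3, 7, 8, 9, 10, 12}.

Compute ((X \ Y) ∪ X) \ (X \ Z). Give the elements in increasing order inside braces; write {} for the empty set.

X \ Y = {1, 5, 8, 9, 10}
(X \ Y) ∪ X = {1, 2, 3, 5, 7, 8, 9, 10, 12}
X \ Z = {5}
((X \ Y) ∪ X) \ (X \ Z) = {1, 2, 3, 7, 8, 9, 10, 12}

{1, 2, 3, 7, 8, 9, 10, 12}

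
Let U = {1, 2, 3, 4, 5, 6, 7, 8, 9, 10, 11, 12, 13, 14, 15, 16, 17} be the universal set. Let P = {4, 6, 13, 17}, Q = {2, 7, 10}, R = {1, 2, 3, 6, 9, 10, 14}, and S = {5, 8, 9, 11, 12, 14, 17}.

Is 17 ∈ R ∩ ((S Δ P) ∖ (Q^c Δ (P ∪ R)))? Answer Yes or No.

17 ∈ S and 17 ∈ P, so 17 ∉ S Δ P
17 ∉ Q, so 17 ∈ Q^c
17 ∈ P and 17 ∉ R, so 17 ∈ P ∪ R
17 ∈ Q^c and 17 ∈ (P ∪ R), so 17 ∉ Q^c Δ (P ∪ R)
17 ∉ (S Δ P) and 17 ∉ (Q^c Δ (P ∪ R)), so 17 ∉ (S Δ P) ∖ (Q^c Δ (P ∪ R))
17 ∉ R and 17 ∉ ((S Δ P) ∖ (Q^c Δ (P ∪ R))), so 17 ∉ R ∩ ((S Δ P) ∖ (Q^c Δ (P ∪ R)))

No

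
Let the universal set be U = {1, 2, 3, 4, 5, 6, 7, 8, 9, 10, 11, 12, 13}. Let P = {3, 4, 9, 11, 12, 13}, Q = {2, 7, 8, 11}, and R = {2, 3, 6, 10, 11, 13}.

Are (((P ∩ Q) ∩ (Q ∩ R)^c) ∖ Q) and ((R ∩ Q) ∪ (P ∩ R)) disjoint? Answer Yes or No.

P ∩ Q = {11}
Q ∩ R = {2, 11}
(Q ∩ R)^c = {1, 3, 4, 5, 6, 7, 8, 9, 10, 12, 13}
(P ∩ Q) ∩ (Q ∩ R)^c = {}
((P ∩ Q) ∩ (Q ∩ R)^c) ∖ Q = {}
R ∩ Q = {2, 11}
P ∩ R = {3, 11, 13}
(R ∩ Q) ∪ (P ∩ R) = {2, 3, 11, 13}
{} and {2, 3, 11, 13} share no elements.

Yes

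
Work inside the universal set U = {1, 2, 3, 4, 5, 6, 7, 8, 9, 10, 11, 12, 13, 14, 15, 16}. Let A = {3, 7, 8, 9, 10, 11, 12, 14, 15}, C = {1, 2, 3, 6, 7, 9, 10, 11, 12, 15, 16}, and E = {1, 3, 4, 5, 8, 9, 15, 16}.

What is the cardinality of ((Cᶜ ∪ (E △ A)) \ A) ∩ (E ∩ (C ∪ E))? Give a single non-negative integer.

Cᶜ = {4, 5, 8, 13, 14}
E △ A = {1, 4, 5, 7, 10, 11, 12, 14, 16}
Cᶜ ∪ (E △ A) = {1, 4, 5, 7, 8, 10, 11, 12, 13, 14, 16}
(Cᶜ ∪ (E △ A)) \ A = {1, 4, 5, 13, 16}
C ∪ E = {1, 2, 3, 4, 5, 6, 7, 8, 9, 10, 11, 12, 15, 16}
E ∩ (C ∪ E) = {1, 3, 4, 5, 8, 9, 15, 16}
((Cᶜ ∪ (E △ A)) \ A) ∩ (E ∩ (C ∪ E)) = {1, 4, 5, 16}
|((Cᶜ ∪ (E △ A)) \ A) ∩ (E ∩ (C ∪ E))| = 4

4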